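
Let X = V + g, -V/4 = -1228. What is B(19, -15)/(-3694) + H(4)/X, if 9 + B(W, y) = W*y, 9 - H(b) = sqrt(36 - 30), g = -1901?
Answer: 459240/5561317 - sqrt(6)/3011 ≈ 0.081764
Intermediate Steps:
V = 4912 (V = -4*(-1228) = 4912)
X = 3011 (X = 4912 - 1901 = 3011)
H(b) = 9 - sqrt(6) (H(b) = 9 - sqrt(36 - 30) = 9 - sqrt(6))
B(W, y) = -9 + W*y
B(19, -15)/(-3694) + H(4)/X = (-9 + 19*(-15))/(-3694) + (9 - sqrt(6))/3011 = (-9 - 285)*(-1/3694) + (9 - sqrt(6))*(1/3011) = -294*(-1/3694) + (9/3011 - sqrt(6)/3011) = 147/1847 + (9/3011 - sqrt(6)/3011) = 459240/5561317 - sqrt(6)/3011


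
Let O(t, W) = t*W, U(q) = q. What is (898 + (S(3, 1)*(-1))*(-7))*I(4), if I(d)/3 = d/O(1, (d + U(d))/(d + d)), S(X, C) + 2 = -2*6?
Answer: 9600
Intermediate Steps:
S(X, C) = -14 (S(X, C) = -2 - 2*6 = -2 - 12 = -14)
O(t, W) = W*t
I(d) = 3*d (I(d) = 3*(d/((((d + d)/(d + d))*1))) = 3*(d/((((2*d)/((2*d)))*1))) = 3*(d/((((2*d)*(1/(2*d)))*1))) = 3*(d/((1*1))) = 3*(d/1) = 3*(d*1) = 3*d)
(898 + (S(3, 1)*(-1))*(-7))*I(4) = (898 - 14*(-1)*(-7))*(3*4) = (898 + 14*(-7))*12 = (898 - 98)*12 = 800*12 = 9600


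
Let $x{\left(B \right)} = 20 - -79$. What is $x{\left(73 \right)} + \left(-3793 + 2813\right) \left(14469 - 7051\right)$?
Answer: $-7269541$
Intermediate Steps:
$x{\left(B \right)} = 99$ ($x{\left(B \right)} = 20 + 79 = 99$)
$x{\left(73 \right)} + \left(-3793 + 2813\right) \left(14469 - 7051\right) = 99 + \left(-3793 + 2813\right) \left(14469 - 7051\right) = 99 - 7269640 = -7269541$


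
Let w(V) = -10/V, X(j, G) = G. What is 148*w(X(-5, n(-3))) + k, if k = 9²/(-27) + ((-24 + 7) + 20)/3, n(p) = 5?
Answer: -298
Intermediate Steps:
k = -2 (k = 81*(-1/27) + (-17 + 20)*(⅓) = -3 + 3*(⅓) = -3 + 1 = -2)
148*w(X(-5, n(-3))) + k = 148*(-10/5) - 2 = 148*(-10*⅕) - 2 = 148*(-2) - 2 = -296 - 2 = -298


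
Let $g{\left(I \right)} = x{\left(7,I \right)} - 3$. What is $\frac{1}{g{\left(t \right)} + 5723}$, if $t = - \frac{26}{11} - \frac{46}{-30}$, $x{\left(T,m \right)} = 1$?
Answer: $\frac{1}{5721} \approx 0.00017479$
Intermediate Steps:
$t = - \frac{137}{165}$ ($t = \left(-26\right) \frac{1}{11} - - \frac{23}{15} = - \frac{26}{11} + \frac{23}{15} = - \frac{137}{165} \approx -0.8303$)
$g{\left(I \right)} = -2$ ($g{\left(I \right)} = 1 - 3 = -2$)
$\frac{1}{g{\left(t \right)} + 5723} = \frac{1}{-2 + 5723} = \frac{1}{5721}$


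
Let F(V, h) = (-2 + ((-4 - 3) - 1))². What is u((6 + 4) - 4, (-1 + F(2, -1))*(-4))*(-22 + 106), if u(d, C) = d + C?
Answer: -32760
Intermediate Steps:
F(V, h) = 100 (F(V, h) = (-2 + (-7 - 1))² = (-2 - 8)² = (-10)² = 100)
u(d, C) = C + d
u((6 + 4) - 4, (-1 + F(2, -1))*(-4))*(-22 + 106) = ((-1 + 100)*(-4) + ((6 + 4) - 4))*(-22 + 106) = (99*(-4) + (10 - 4))*84 = (-396 + 6)*84 = -390*84 = -32760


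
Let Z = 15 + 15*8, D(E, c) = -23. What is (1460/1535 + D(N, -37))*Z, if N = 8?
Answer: -913815/307 ≈ -2976.6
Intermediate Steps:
Z = 135 (Z = 15 + 120 = 135)
(1460/1535 + D(N, -37))*Z = (1460/1535 - 23)*135 = (1460*(1/1535) - 23)*135 = (292/307 - 23)*135 = -6769/307*135 = -913815/307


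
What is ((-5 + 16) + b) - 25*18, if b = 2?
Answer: -437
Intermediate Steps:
((-5 + 16) + b) - 25*18 = ((-5 + 16) + 2) - 25*18 = (11 + 2) - 450 = 13 - 450 = -437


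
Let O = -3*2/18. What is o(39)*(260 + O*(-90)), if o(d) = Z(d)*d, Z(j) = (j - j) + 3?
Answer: 33930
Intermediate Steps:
Z(j) = 3 (Z(j) = 0 + 3 = 3)
O = -1/3 (O = -6*1/18 = -1/3 ≈ -0.33333)
o(d) = 3*d
o(39)*(260 + O*(-90)) = (3*39)*(260 - 1/3*(-90)) = 117*(260 + 30) = 117*290 = 33930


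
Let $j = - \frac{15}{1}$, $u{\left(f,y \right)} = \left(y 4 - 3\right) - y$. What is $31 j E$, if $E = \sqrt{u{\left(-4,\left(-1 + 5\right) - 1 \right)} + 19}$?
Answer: $-2325$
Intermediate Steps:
$u{\left(f,y \right)} = -3 + 3 y$ ($u{\left(f,y \right)} = \left(4 y - 3\right) - y = \left(-3 + 4 y\right) - y = -3 + 3 y$)
$E = 5$ ($E = \sqrt{\left(-3 + 3 \left(\left(-1 + 5\right) - 1\right)\right) + 19} = \sqrt{\left(-3 + 3 \left(4 - 1\right)\right) + 19} = \sqrt{\left(-3 + 3 \cdot 3\right) + 19} = \sqrt{\left(-3 + 9\right) + 19} = \sqrt{6 + 19} = \sqrt{25} = 5$)
$j = -15$ ($j = \left(-15\right) 1 = -15$)
$31 j E = 31 \left(-15\right) 5 = \left(-465\right) 5 = -2325$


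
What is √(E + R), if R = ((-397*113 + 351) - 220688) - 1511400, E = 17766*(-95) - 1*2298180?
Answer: 2*I*√1440637 ≈ 2400.5*I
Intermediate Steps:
E = -3985950 (E = -1687770 - 2298180 = -3985950)
R = -1776598 (R = ((-44861 + 351) - 220688) - 1511400 = (-44510 - 220688) - 1511400 = -265198 - 1511400 = -1776598)
√(E + R) = √(-3985950 - 1776598) = √(-5762548) = 2*I*√1440637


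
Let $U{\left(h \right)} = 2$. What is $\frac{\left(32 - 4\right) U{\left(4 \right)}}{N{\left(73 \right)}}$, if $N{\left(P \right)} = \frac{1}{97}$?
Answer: $5432$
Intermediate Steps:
$N{\left(P \right)} = \frac{1}{97}$
$\frac{\left(32 - 4\right) U{\left(4 \right)}}{N{\left(73 \right)}} = \left(32 - 4\right) 2 \frac{1}{\frac{1}{97}} = 28 \cdot 2 \cdot 97 = 56 \cdot 97 = 5432$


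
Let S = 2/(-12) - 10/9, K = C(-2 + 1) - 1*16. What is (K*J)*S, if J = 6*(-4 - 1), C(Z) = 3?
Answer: -1495/3 ≈ -498.33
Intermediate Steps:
J = -30 (J = 6*(-5) = -30)
K = -13 (K = 3 - 1*16 = 3 - 16 = -13)
S = -23/18 (S = 2*(-1/12) - 10*⅑ = -⅙ - 10/9 = -23/18 ≈ -1.2778)
(K*J)*S = -13*(-30)*(-23/18) = 390*(-23/18) = -1495/3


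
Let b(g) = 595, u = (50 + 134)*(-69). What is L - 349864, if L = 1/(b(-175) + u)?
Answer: -4233704265/12101 ≈ -3.4986e+5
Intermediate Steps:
u = -12696 (u = 184*(-69) = -12696)
L = -1/12101 (L = 1/(595 - 12696) = 1/(-12101) = -1/12101 ≈ -8.2638e-5)
L - 349864 = -1/12101 - 349864 = -4233704265/12101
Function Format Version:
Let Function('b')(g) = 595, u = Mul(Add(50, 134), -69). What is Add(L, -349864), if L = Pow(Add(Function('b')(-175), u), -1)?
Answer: Rational(-4233704265, 12101) ≈ -3.4986e+5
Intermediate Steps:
u = -12696 (u = Mul(184, -69) = -12696)
L = Rational(-1, 12101) (L = Pow(Add(595, -12696), -1) = Pow(-12101, -1) = Rational(-1, 12101) ≈ -8.2638e-5)
Add(L, -349864) = Add(Rational(-1, 12101), -349864) = Rational(-4233704265, 12101)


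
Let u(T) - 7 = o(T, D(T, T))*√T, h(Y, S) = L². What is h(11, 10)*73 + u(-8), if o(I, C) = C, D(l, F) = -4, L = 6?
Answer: 2635 - 8*I*√2 ≈ 2635.0 - 11.314*I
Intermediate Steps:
h(Y, S) = 36 (h(Y, S) = 6² = 36)
u(T) = 7 - 4*√T
h(11, 10)*73 + u(-8) = 36*73 + (7 - 8*I*√2) = 2628 + (7 - 8*I*√2) = 2635 - 8*I*√2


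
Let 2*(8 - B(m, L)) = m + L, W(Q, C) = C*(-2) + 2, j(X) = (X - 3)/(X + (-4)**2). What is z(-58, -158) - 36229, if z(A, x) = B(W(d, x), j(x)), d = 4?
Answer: -10332081/284 ≈ -36381.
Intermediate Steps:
j(X) = (-3 + X)/(16 + X) (j(X) = (-3 + X)/(X + 16) = (-3 + X)/(16 + X))
W(Q, C) = 2 - 2*C (W(Q, C) = -2*C + 2 = 2 - 2*C)
B(m, L) = 8 - L/2 - m/2 (B(m, L) = 8 - (m + L)/2 = 8 - (L + m)/2 = 8 + (-L/2 - m/2) = 8 - L/2 - m/2)
z(A, x) = 7 + x - (-3 + x)/(2*(16 + x)) (z(A, x) = 8 - (-3 + x)/(2*(16 + x)) - (2 - 2*x)/2 = 8 - (-3 + x)/(2*(16 + x)) + (-1 + x) = 7 + x - (-3 + x)/(2*(16 + x)))
z(-58, -158) - 36229 = (227 + 2*(-158)**2 + 45*(-158))/(2*(16 - 158)) - 36229 = (1/2)*(227 + 2*24964 - 7110)/(-142) - 36229 = (1/2)*(-1/142)*(227 + 49928 - 7110) - 36229 = (1/2)*(-1/142)*43045 - 36229 = -43045/284 - 36229 = -10332081/284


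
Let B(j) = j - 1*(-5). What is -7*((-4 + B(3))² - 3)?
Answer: -91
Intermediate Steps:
B(j) = 5 + j (B(j) = j + 5 = 5 + j)
-7*((-4 + B(3))² - 3) = -7*((-4 + (5 + 3))² - 3) = -7*((-4 + 8)² - 3) = -7*(4² - 3) = -7*(16 - 3) = -7*13 = -91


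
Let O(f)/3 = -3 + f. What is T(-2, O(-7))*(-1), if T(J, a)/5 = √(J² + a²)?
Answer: -10*√226 ≈ -150.33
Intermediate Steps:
O(f) = -9 + 3*f (O(f) = 3*(-3 + f) = -9 + 3*f)
T(J, a) = 5*√(J² + a²)
T(-2, O(-7))*(-1) = (5*√((-2)² + (-9 + 3*(-7))²))*(-1) = (5*√(4 + (-9 - 21)²))*(-1) = (5*√(4 + (-30)²))*(-1) = (5*√(4 + 900))*(-1) = (5*√904)*(-1) = (5*(2*√226))*(-1) = (10*√226)*(-1) = -10*√226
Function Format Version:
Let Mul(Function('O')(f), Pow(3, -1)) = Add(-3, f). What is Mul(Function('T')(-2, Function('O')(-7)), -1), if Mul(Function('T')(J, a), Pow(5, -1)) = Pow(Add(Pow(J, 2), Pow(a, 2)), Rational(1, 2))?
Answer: Mul(-10, Pow(226, Rational(1, 2))) ≈ -150.33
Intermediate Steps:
Function('O')(f) = Add(-9, Mul(3, f)) (Function('O')(f) = Mul(3, Add(-3, f)) = Add(-9, Mul(3, f)))
Function('T')(J, a) = Mul(5, Pow(Add(Pow(J, 2), Pow(a, 2)), Rational(1, 2)))
Mul(Function('T')(-2, Function('O')(-7)), -1) = Mul(Mul(5, Pow(Add(Pow(-2, 2), Pow(Add(-9, Mul(3, -7)), 2)), Rational(1, 2))), -1) = Mul(Mul(5, Pow(Add(4, Pow(Add(-9, -21), 2)), Rational(1, 2))), -1) = Mul(Mul(5, Pow(Add(4, Pow(-30, 2)), Rational(1, 2))), -1) = Mul(Mul(5, Pow(Add(4, 900), Rational(1, 2))), -1) = Mul(Mul(5, Pow(904, Rational(1, 2))), -1) = Mul(Mul(5, Mul(2, Pow(226, Rational(1, 2)))), -1) = Mul(Mul(10, Pow(226, Rational(1, 2))), -1) = Mul(-10, Pow(226, Rational(1, 2)))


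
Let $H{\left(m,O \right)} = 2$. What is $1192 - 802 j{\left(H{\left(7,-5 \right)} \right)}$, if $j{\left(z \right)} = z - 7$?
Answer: $5202$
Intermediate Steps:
$j{\left(z \right)} = -7 + z$ ($j{\left(z \right)} = z - 7 = -7 + z$)
$1192 - 802 j{\left(H{\left(7,-5 \right)} \right)} = 1192 - 802 \left(-7 + 2\right) = 1192 - -4010 = 1192 + 4010 = 5202$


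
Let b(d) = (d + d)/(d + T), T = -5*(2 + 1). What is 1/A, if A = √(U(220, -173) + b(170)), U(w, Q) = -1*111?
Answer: -I*√104563/3373 ≈ -0.095868*I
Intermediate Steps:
T = -15 (T = -5*3 = -15)
b(d) = 2*d/(-15 + d) (b(d) = (d + d)/(d - 15) = (2*d)/(-15 + d) = 2*d/(-15 + d))
U(w, Q) = -111
A = I*√104563/31 (A = √(-111 + 2*170/(-15 + 170)) = √(-111 + 2*170/155) = √(-111 + 2*170*(1/155)) = √(-111 + 68/31) = √(-3373/31) = I*√104563/31 ≈ 10.431*I)
1/A = 1/(I*√104563/31) = -I*√104563/3373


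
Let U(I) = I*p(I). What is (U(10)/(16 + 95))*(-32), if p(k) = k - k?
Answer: 0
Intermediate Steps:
p(k) = 0
U(I) = 0 (U(I) = I*0 = 0)
(U(10)/(16 + 95))*(-32) = (0/(16 + 95))*(-32) = (0/111)*(-32) = (0*(1/111))*(-32) = 0*(-32) = 0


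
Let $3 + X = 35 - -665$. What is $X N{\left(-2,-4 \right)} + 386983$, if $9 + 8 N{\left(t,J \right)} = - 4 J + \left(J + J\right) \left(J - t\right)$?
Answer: $\frac{3111895}{8} \approx 3.8899 \cdot 10^{5}$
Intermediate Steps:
$N{\left(t,J \right)} = - \frac{9}{8} - \frac{J}{2} + \frac{J \left(J - t\right)}{4}$ ($N{\left(t,J \right)} = - \frac{9}{8} + \frac{- 4 J + \left(J + J\right) \left(J - t\right)}{8} = - \frac{9}{8} + \frac{- 4 J + 2 J \left(J - t\right)}{8} = - \frac{9}{8} + \left(- \frac{J}{2} + \frac{J \left(J - t\right)}{4}\right) = - \frac{9}{8} - \frac{J}{2} + \frac{J \left(J - t\right)}{4}$)
$X = 697$ ($X = -3 + \left(35 - -665\right) = -3 + \left(35 + 665\right) = -3 + 700 = 697$)
$X N{\left(-2,-4 \right)} + 386983 = 697 \left(- \frac{9}{8} - -2 + \frac{\left(-4\right)^{2}}{4} - \left(-1\right) \left(-2\right)\right) + 386983 = 697 \left(- \frac{9}{8} + 2 + \frac{1}{4} \cdot 16 - 2\right) + 386983 = 697 \left(- \frac{9}{8} + 2 + 4 - 2\right) + 386983 = 697 \cdot \frac{23}{8} + 386983 = \frac{16031}{8} + 386983 = \frac{3111895}{8}$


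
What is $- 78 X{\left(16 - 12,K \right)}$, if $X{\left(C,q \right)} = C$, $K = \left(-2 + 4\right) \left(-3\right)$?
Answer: $-312$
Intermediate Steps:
$K = -6$ ($K = 2 \left(-3\right) = -6$)
$- 78 X{\left(16 - 12,K \right)} = - 78 \left(16 - 12\right) = \left(-78\right) 4 = -312$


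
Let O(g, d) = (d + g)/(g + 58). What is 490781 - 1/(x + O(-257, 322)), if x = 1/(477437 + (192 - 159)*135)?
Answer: 15372721678469/31322781 ≈ 4.9078e+5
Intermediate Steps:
O(g, d) = (d + g)/(58 + g)
x = 1/481892 (x = 1/(477437 + 33*135) = 1/(477437 + 4455) = 1/481892 ≈ 2.0752e-6)
490781 - 1/(x + O(-257, 322)) = 490781 - 1/(1/481892 + (322 - 257)/(58 - 257)) = 490781 - 1/(1/481892 + 65/(-199)) = 490781 - 1/(1/481892 - 1/199*65) = 490781 - 1/(1/481892 - 65/199) = 490781 - 1/(-31322781/95896508) = 490781 - 1*(-95896508/31322781) = 490781 + 95896508/31322781 = 15372721678469/31322781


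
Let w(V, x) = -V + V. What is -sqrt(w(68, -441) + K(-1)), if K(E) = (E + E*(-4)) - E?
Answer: -2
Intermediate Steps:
w(V, x) = 0
K(E) = -4*E (K(E) = (E - 4*E) - E = -3*E - E = -4*E)
-sqrt(w(68, -441) + K(-1)) = -sqrt(0 - 4*(-1)) = -sqrt(0 + 4) = -sqrt(4) = -1*2 = -2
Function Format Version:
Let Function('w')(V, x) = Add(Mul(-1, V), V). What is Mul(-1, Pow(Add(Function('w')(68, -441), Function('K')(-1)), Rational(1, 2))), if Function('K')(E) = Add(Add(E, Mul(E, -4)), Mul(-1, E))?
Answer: -2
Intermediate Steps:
Function('w')(V, x) = 0
Function('K')(E) = Mul(-4, E) (Function('K')(E) = Add(Add(E, Mul(-4, E)), Mul(-1, E)) = Add(Mul(-3, E), Mul(-1, E)) = Mul(-4, E))
Mul(-1, Pow(Add(Function('w')(68, -441), Function('K')(-1)), Rational(1, 2))) = Mul(-1, Pow(Add(0, Mul(-4, -1)), Rational(1, 2))) = Mul(-1, Pow(Add(0, 4), Rational(1, 2))) = Mul(-1, Pow(4, Rational(1, 2))) = Mul(-1, 2) = -2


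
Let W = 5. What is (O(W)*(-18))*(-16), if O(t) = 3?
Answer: 864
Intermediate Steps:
(O(W)*(-18))*(-16) = (3*(-18))*(-16) = -54*(-16) = 864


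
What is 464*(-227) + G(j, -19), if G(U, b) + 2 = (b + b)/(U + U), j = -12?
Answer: -1263941/12 ≈ -1.0533e+5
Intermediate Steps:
G(U, b) = -2 + b/U (G(U, b) = -2 + (b + b)/(U + U) = -2 + (2*b)/((2*U)) = -2 + (2*b)*(1/(2*U)) = -2 + b/U)
464*(-227) + G(j, -19) = 464*(-227) + (-2 - 19/(-12)) = -105328 + (-2 - 19*(-1/12)) = -105328 + (-2 + 19/12) = -105328 - 5/12 = -1263941/12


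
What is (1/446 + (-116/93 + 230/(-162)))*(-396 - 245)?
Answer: 1912968991/1119906 ≈ 1708.2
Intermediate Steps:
(1/446 + (-116/93 + 230/(-162)))*(-396 - 245) = (1/446 + (-116*1/93 + 230*(-1/162)))*(-641) = (1/446 + (-116/93 - 115/81))*(-641) = (1/446 - 6697/2511)*(-641) = -2984351/1119906*(-641) = 1912968991/1119906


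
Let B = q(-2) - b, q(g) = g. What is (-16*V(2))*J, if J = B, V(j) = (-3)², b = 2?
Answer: 576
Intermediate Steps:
B = -4 (B = -2 - 1*2 = -2 - 2 = -4)
V(j) = 9
J = -4
(-16*V(2))*J = -16*9*(-4) = -144*(-4) = 576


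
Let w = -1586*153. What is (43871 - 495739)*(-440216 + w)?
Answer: 308568908632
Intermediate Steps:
w = -242658
(43871 - 495739)*(-440216 + w) = (43871 - 495739)*(-440216 - 242658) = -451868*(-682874) = 308568908632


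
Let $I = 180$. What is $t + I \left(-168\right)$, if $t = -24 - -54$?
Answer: $-30210$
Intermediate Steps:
$t = 30$ ($t = -24 + 54 = 30$)
$t + I \left(-168\right) = 30 + 180 \left(-168\right) = 30 - 30240 = -30210$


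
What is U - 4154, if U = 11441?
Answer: 7287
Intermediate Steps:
U - 4154 = 11441 - 4154 = 7287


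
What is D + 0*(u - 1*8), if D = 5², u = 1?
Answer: 25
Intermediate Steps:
D = 25
D + 0*(u - 1*8) = 25 + 0*(1 - 1*8) = 25 + 0*(1 - 8) = 25 + 0*(-7) = 25 + 0 = 25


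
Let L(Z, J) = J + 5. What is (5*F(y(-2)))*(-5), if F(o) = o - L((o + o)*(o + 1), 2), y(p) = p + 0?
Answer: 225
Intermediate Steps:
L(Z, J) = 5 + J
y(p) = p
F(o) = -7 + o (F(o) = o - (5 + 2) = o - 1*7 = o - 7 = -7 + o)
(5*F(y(-2)))*(-5) = (5*(-7 - 2))*(-5) = (5*(-9))*(-5) = -45*(-5) = 225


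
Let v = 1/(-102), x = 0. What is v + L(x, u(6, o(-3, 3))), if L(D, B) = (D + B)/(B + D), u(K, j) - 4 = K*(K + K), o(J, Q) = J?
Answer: 101/102 ≈ 0.99020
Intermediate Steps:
u(K, j) = 4 + 2*K**2 (u(K, j) = 4 + K*(K + K) = 4 + K*(2*K) = 4 + 2*K**2)
L(D, B) = 1 (L(D, B) = (B + D)/(B + D) = 1)
v = -1/102 ≈ -0.0098039
v + L(x, u(6, o(-3, 3))) = -1/102 + 1 = 101/102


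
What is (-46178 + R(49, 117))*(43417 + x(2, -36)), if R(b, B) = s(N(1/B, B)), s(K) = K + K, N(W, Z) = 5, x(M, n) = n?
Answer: -2002814008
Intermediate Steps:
s(K) = 2*K
R(b, B) = 10 (R(b, B) = 2*5 = 10)
(-46178 + R(49, 117))*(43417 + x(2, -36)) = (-46178 + 10)*(43417 - 36) = -46168*43381 = -2002814008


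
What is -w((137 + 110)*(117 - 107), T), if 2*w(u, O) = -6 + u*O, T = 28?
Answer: -34577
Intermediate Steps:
w(u, O) = -3 + O*u/2 (w(u, O) = (-6 + u*O)/2 = (-6 + O*u)/2 = -3 + O*u/2)
-w((137 + 110)*(117 - 107), T) = -(-3 + (½)*28*((137 + 110)*(117 - 107))) = -(-3 + (½)*28*(247*10)) = -(-3 + (½)*28*2470) = -(-3 + 34580) = -1*34577 = -34577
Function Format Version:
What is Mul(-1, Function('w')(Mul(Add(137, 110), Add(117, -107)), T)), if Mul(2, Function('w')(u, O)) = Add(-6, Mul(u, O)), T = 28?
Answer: -34577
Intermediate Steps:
Function('w')(u, O) = Add(-3, Mul(Rational(1, 2), O, u)) (Function('w')(u, O) = Mul(Rational(1, 2), Add(-6, Mul(u, O))) = Mul(Rational(1, 2), Add(-6, Mul(O, u))) = Add(-3, Mul(Rational(1, 2), O, u)))
Mul(-1, Function('w')(Mul(Add(137, 110), Add(117, -107)), T)) = Mul(-1, Add(-3, Mul(Rational(1, 2), 28, Mul(Add(137, 110), Add(117, -107))))) = Mul(-1, Add(-3, Mul(Rational(1, 2), 28, Mul(247, 10)))) = Mul(-1, Add(-3, Mul(Rational(1, 2), 28, 2470))) = Mul(-1, Add(-3, 34580)) = Mul(-1, 34577) = -34577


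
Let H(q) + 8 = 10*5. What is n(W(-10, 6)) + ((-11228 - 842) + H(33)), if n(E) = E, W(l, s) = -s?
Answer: -12034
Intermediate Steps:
H(q) = 42 (H(q) = -8 + 10*5 = -8 + 50 = 42)
n(W(-10, 6)) + ((-11228 - 842) + H(33)) = -1*6 + ((-11228 - 842) + 42) = -6 + (-12070 + 42) = -6 - 12028 = -12034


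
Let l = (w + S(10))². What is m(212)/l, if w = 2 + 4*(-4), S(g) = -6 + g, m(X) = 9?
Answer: 9/100 ≈ 0.090000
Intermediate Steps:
w = -14 (w = 2 - 16 = -14)
l = 100 (l = (-14 + (-6 + 10))² = (-14 + 4)² = (-10)² = 100)
m(212)/l = 9/100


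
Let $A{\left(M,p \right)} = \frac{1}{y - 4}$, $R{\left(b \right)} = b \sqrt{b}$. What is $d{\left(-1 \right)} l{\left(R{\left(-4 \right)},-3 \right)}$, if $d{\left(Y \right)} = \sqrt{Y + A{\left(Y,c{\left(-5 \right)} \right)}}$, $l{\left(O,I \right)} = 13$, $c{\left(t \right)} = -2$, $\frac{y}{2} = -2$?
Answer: $\frac{39 i \sqrt{2}}{4} \approx 13.789 i$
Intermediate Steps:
$R{\left(b \right)} = b^{\frac{3}{2}}$
$y = -4$ ($y = 2 \left(-2\right) = -4$)
$A{\left(M,p \right)} = - \frac{1}{8}$ ($A{\left(M,p \right)} = \frac{1}{-4 - 4} = \frac{1}{-8} = - \frac{1}{8}$)
$d{\left(Y \right)} = \sqrt{- \frac{1}{8} + Y}$ ($d{\left(Y \right)} = \sqrt{Y - \frac{1}{8}} = \sqrt{- \frac{1}{8} + Y}$)
$d{\left(-1 \right)} l{\left(R{\left(-4 \right)},-3 \right)} = \frac{\sqrt{-2 + 16 \left(-1\right)}}{4} \cdot 13 = \frac{\sqrt{-2 - 16}}{4} \cdot 13 = \frac{\sqrt{-18}}{4} \cdot 13 = \frac{3 i \sqrt{2}}{4} \cdot 13 = \frac{39 i \sqrt{2}}{4}$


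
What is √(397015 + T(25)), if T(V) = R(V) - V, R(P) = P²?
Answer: √397615 ≈ 630.57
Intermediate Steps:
T(V) = V² - V
√(397015 + T(25)) = √(397015 + 25*(-1 + 25)) = √(397015 + 25*24) = √(397015 + 600) = √397615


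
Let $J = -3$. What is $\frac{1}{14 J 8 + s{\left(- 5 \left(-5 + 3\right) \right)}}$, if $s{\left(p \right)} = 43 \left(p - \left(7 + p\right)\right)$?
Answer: $- \frac{1}{637} \approx -0.0015699$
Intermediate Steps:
$s{\left(p \right)} = -301$ ($s{\left(p \right)} = 43 \left(-7\right) = -301$)
$\frac{1}{14 J 8 + s{\left(- 5 \left(-5 + 3\right) \right)}} = \frac{1}{14 \left(-3\right) 8 - 301} = \frac{1}{\left(-42\right) 8 - 301} = \frac{1}{-336 - 301} = \frac{1}{-637} = - \frac{1}{637}$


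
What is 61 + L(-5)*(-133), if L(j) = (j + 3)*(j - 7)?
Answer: -3131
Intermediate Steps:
L(j) = (-7 + j)*(3 + j) (L(j) = (3 + j)*(-7 + j) = (-7 + j)*(3 + j))
61 + L(-5)*(-133) = 61 + (-21 + (-5)² - 4*(-5))*(-133) = 61 + (-21 + 25 + 20)*(-133) = 61 + 24*(-133) = 61 - 3192 = -3131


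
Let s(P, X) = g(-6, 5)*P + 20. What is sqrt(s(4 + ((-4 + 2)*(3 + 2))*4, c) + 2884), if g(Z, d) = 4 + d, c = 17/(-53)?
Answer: 2*sqrt(645) ≈ 50.794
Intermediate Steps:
c = -17/53 (c = 17*(-1/53) = -17/53 ≈ -0.32075)
s(P, X) = 20 + 9*P (s(P, X) = (4 + 5)*P + 20 = 9*P + 20 = 20 + 9*P)
sqrt(s(4 + ((-4 + 2)*(3 + 2))*4, c) + 2884) = sqrt((20 + 9*(4 + ((-4 + 2)*(3 + 2))*4)) + 2884) = sqrt((20 + 9*(4 - 2*5*4)) + 2884) = sqrt((20 + 9*(4 - 10*4)) + 2884) = sqrt((20 + 9*(4 - 40)) + 2884) = sqrt((20 + 9*(-36)) + 2884) = sqrt((20 - 324) + 2884) = sqrt(-304 + 2884) = sqrt(2580) = 2*sqrt(645)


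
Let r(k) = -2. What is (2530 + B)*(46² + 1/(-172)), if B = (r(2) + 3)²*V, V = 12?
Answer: 462581721/86 ≈ 5.3789e+6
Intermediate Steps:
B = 12 (B = (-2 + 3)²*12 = 1²*12 = 1*12 = 12)
(2530 + B)*(46² + 1/(-172)) = (2530 + 12)*(46² + 1/(-172)) = 2542*(2116 - 1/172) = 2542*(363951/172) = 462581721/86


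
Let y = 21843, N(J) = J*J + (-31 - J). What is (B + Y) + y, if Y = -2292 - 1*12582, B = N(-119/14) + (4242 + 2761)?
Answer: 56087/4 ≈ 14022.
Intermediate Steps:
N(J) = -31 + J**2 - J (N(J) = J**2 + (-31 - J) = -31 + J**2 - J)
B = 28211/4 (B = (-31 + (-119/14)**2 - (-119)/14) + (4242 + 2761) = (-31 + (-119*1/14)**2 - (-119)/14) + 7003 = (-31 + (-17/2)**2 - 1*(-17/2)) + 7003 = (-31 + 289/4 + 17/2) + 7003 = 199/4 + 7003 = 28211/4 ≈ 7052.8)
Y = -14874 (Y = -2292 - 12582 = -14874)
(B + Y) + y = (28211/4 - 14874) + 21843 = -31285/4 + 21843 = 56087/4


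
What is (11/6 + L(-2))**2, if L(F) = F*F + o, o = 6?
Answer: 5041/36 ≈ 140.03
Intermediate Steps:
L(F) = 6 + F**2 (L(F) = F*F + 6 = F**2 + 6 = 6 + F**2)
(11/6 + L(-2))**2 = (11/6 + (6 + (-2)**2))**2 = (11*(1/6) + (6 + 4))**2 = (11/6 + 10)**2 = (71/6)**2 = 5041/36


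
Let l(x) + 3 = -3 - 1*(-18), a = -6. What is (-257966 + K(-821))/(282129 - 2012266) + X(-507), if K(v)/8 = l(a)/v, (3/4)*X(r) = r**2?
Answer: 486831302817346/1420442477 ≈ 3.4273e+5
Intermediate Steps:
l(x) = 12 (l(x) = -3 + (-3 - 1*(-18)) = -3 + (-3 + 18) = -3 + 15 = 12)
X(r) = 4*r**2/3
K(v) = 96/v (K(v) = 8*(12/v) = 96/v)
(-257966 + K(-821))/(282129 - 2012266) + X(-507) = (-257966 + 96/(-821))/(282129 - 2012266) + (4/3)*(-507)**2 = (-257966 + 96*(-1/821))/(-1730137) + (4/3)*257049 = (-257966 - 96/821)*(-1/1730137) + 342732 = -211790182/821*(-1/1730137) + 342732 = 211790182/1420442477 + 342732 = 486831302817346/1420442477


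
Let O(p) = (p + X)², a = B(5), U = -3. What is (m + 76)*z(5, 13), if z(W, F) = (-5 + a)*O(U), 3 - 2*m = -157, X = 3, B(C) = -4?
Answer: 0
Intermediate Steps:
a = -4
O(p) = (3 + p)² (O(p) = (p + 3)² = (3 + p)²)
m = 80 (m = 3/2 - ½*(-157) = 3/2 + 157/2 = 80)
z(W, F) = 0 (z(W, F) = (-5 - 4)*(3 - 3)² = -9*0² = -9*0 = 0)
(m + 76)*z(5, 13) = (80 + 76)*0 = 156*0 = 0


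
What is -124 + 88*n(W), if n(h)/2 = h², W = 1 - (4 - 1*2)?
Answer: 52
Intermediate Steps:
W = -1 (W = 1 - (4 - 2) = 1 - 1*2 = 1 - 2 = -1)
n(h) = 2*h²
-124 + 88*n(W) = -124 + 88*(2*(-1)²) = -124 + 88*(2*1) = -124 + 88*2 = -124 + 176 = 52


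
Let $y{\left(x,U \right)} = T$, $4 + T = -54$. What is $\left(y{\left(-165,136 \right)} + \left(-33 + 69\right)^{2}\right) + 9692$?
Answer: $10930$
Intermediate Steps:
$T = -58$ ($T = -4 - 54 = -58$)
$y{\left(x,U \right)} = -58$
$\left(y{\left(-165,136 \right)} + \left(-33 + 69\right)^{2}\right) + 9692 = \left(-58 + \left(-33 + 69\right)^{2}\right) + 9692 = \left(-58 + 36^{2}\right) + 9692 = \left(-58 + 1296\right) + 9692 = 1238 + 9692 = 10930$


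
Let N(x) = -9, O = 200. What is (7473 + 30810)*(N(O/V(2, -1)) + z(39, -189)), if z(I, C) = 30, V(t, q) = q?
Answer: 803943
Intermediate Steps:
(7473 + 30810)*(N(O/V(2, -1)) + z(39, -189)) = (7473 + 30810)*(-9 + 30) = 38283*21 = 803943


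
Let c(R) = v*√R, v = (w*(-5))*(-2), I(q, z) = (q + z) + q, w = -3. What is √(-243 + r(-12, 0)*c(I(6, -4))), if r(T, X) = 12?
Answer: 3*√(-27 - 80*√2) ≈ 35.514*I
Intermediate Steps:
I(q, z) = z + 2*q
v = -30 (v = -3*(-5)*(-2) = 15*(-2) = -30)
c(R) = -30*√R
√(-243 + r(-12, 0)*c(I(6, -4))) = √(-243 + 12*(-30*√(-4 + 2*6))) = √(-243 + 12*(-30*√(-4 + 12))) = √(-243 + 12*(-60*√2)) = √(-243 - 720*√2)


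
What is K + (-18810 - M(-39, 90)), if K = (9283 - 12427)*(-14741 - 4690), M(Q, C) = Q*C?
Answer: 61075764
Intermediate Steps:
M(Q, C) = C*Q
K = 61091064 (K = -3144*(-19431) = 61091064)
K + (-18810 - M(-39, 90)) = 61091064 + (-18810 - 90*(-39)) = 61091064 + (-18810 - 1*(-3510)) = 61091064 + (-18810 + 3510) = 61091064 - 15300 = 61075764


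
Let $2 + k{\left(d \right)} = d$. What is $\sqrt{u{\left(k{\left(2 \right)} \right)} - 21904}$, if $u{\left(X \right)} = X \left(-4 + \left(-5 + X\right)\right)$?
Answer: $148 i \approx 148.0 i$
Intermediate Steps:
$k{\left(d \right)} = -2 + d$
$u{\left(X \right)} = X \left(-9 + X\right)$
$\sqrt{u{\left(k{\left(2 \right)} \right)} - 21904} = \sqrt{\left(-2 + 2\right) \left(-9 + \left(-2 + 2\right)\right) - 21904} = \sqrt{0 \left(-9 + 0\right) - 21904} = \sqrt{0 \left(-9\right) - 21904} = \sqrt{0 - 21904} = \sqrt{-21904} = 148 i$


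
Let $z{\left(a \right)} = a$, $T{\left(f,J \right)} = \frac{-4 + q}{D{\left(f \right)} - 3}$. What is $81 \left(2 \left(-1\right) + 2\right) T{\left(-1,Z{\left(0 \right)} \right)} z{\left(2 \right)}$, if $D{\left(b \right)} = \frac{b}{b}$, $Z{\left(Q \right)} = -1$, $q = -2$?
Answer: $0$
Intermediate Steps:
$D{\left(b \right)} = 1$
$T{\left(f,J \right)} = 3$ ($T{\left(f,J \right)} = \frac{-4 - 2}{1 - 3} = - \frac{6}{-2} = \left(-6\right) \left(- \frac{1}{2}\right) = 3$)
$81 \left(2 \left(-1\right) + 2\right) T{\left(-1,Z{\left(0 \right)} \right)} z{\left(2 \right)} = 81 \left(2 \left(-1\right) + 2\right) 3 \cdot 2 = 81 \left(-2 + 2\right) 6 = 81 \cdot 0 \cdot 6 = 0 \cdot 6 = 0$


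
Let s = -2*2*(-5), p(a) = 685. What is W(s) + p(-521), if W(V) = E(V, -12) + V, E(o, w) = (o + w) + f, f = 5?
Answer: 718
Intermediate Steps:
E(o, w) = 5 + o + w (E(o, w) = (o + w) + 5 = 5 + o + w)
s = 20 (s = -4*(-5) = 20)
W(V) = -7 + 2*V (W(V) = (5 + V - 12) + V = (-7 + V) + V = -7 + 2*V)
W(s) + p(-521) = (-7 + 2*20) + 685 = (-7 + 40) + 685 = 33 + 685 = 718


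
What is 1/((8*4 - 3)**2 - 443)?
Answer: 1/398 ≈ 0.0025126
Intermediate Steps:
1/((8*4 - 3)**2 - 443) = 1/((32 - 3)**2 - 443) = 1/(29**2 - 443) = 1/(841 - 443) = 1/398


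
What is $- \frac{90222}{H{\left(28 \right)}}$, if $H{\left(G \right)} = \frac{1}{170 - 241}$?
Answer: $6405762$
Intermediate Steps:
$H{\left(G \right)} = - \frac{1}{71}$ ($H{\left(G \right)} = \frac{1}{-71} = - \frac{1}{71}$)
$- \frac{90222}{H{\left(28 \right)}} = - \frac{90222}{- \frac{1}{71}} = \left(-90222\right) \left(-71\right) = 6405762$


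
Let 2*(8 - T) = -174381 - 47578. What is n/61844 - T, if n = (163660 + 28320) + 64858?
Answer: -1715913528/15461 ≈ -1.1098e+5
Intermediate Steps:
T = 221975/2 (T = 8 - (-174381 - 47578)/2 = 8 - ½*(-221959) = 8 + 221959/2 = 221975/2 ≈ 1.1099e+5)
n = 256838 (n = 191980 + 64858 = 256838)
n/61844 - T = 256838/61844 - 1*221975/2 = 256838*(1/61844) - 221975/2 = 128419/30922 - 221975/2 = -1715913528/15461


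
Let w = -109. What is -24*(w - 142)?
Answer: 6024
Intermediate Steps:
-24*(w - 142) = -24*(-109 - 142) = -24*(-251) = 6024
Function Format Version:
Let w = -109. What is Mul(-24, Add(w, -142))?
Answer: 6024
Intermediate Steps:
Mul(-24, Add(w, -142)) = Mul(-24, Add(-109, -142)) = Mul(-24, -251) = 6024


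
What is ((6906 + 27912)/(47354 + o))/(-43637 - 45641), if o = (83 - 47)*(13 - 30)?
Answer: -2487/298073734 ≈ -8.3436e-6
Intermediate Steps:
o = -612 (o = 36*(-17) = -612)
((6906 + 27912)/(47354 + o))/(-43637 - 45641) = ((6906 + 27912)/(47354 - 612))/(-43637 - 45641) = (34818/46742)/(-89278) = (34818*(1/46742))*(-1/89278) = (17409/23371)*(-1/89278) = -2487/298073734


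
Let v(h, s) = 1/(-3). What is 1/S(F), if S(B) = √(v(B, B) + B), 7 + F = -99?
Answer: -I*√957/319 ≈ -0.096976*I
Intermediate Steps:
F = -106 (F = -7 - 99 = -106)
v(h, s) = -⅓
S(B) = √(-⅓ + B)
1/S(F) = 1/(√(-3 + 9*(-106))/3) = 1/(√(-3 - 954)/3) = 1/(√(-957)/3) = 1/((I*√957)/3) = 1/(I*√957/3) = -I*√957/319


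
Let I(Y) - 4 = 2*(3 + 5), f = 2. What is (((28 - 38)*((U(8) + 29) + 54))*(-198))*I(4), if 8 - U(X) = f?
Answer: 3524400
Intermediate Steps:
I(Y) = 20 (I(Y) = 4 + 2*(3 + 5) = 4 + 2*8 = 4 + 16 = 20)
U(X) = 6 (U(X) = 8 - 1*2 = 8 - 2 = 6)
(((28 - 38)*((U(8) + 29) + 54))*(-198))*I(4) = (((28 - 38)*((6 + 29) + 54))*(-198))*20 = (-10*(35 + 54)*(-198))*20 = (-10*89*(-198))*20 = -890*(-198)*20 = 176220*20 = 3524400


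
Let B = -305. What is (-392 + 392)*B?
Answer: 0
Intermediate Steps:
(-392 + 392)*B = (-392 + 392)*(-305) = 0*(-305) = 0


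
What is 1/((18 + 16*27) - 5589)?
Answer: -1/5139 ≈ -0.00019459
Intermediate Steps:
1/((18 + 16*27) - 5589) = 1/((18 + 432) - 5589) = 1/(450 - 5589) = 1/(-5139) = -1/5139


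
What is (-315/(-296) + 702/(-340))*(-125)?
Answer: 629325/5032 ≈ 125.06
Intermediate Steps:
(-315/(-296) + 702/(-340))*(-125) = (-315*(-1/296) + 702*(-1/340))*(-125) = (315/296 - 351/170)*(-125) = -25173/25160*(-125) = 629325/5032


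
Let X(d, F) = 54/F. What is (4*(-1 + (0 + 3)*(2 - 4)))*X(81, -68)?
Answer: 378/17 ≈ 22.235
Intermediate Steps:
(4*(-1 + (0 + 3)*(2 - 4)))*X(81, -68) = (4*(-1 + (0 + 3)*(2 - 4)))*(54/(-68)) = (4*(-1 + 3*(-2)))*(54*(-1/68)) = (4*(-1 - 6))*(-27/34) = (4*(-7))*(-27/34) = -28*(-27/34) = 378/17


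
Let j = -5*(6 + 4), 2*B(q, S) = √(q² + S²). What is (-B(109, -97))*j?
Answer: 25*√21290 ≈ 3647.8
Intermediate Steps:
B(q, S) = √(S² + q²)/2 (B(q, S) = √(q² + S²)/2 = √(S² + q²)/2)
j = -50 (j = -5*10 = -50)
(-B(109, -97))*j = -√((-97)² + 109²)/2*(-50) = -√(9409 + 11881)/2*(-50) = -√21290/2*(-50) = 25*√21290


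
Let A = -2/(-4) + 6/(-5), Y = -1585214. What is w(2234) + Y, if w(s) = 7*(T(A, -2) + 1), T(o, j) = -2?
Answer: -1585221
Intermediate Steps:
A = -7/10 (A = -2*(-¼) + 6*(-⅕) = ½ - 6/5 = -7/10 ≈ -0.70000)
w(s) = -7 (w(s) = 7*(-2 + 1) = 7*(-1) = -7)
w(2234) + Y = -7 - 1585214 = -1585221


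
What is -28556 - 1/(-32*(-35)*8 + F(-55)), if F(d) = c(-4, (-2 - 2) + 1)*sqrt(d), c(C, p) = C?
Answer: -28656831348/1003531 - I*sqrt(55)/20070620 ≈ -28556.0 - 3.6951e-7*I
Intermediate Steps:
F(d) = -4*sqrt(d)
-28556 - 1/(-32*(-35)*8 + F(-55)) = -28556 - 1/(-32*(-35)*8 - 4*I*sqrt(55)) = -28556 - 1/(1120*8 - 4*I*sqrt(55)) = -28556 - 1/(8960 - 4*I*sqrt(55))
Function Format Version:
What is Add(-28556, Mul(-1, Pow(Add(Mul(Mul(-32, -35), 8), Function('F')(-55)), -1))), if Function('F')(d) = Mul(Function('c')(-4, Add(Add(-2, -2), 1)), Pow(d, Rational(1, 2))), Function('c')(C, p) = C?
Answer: Add(Rational(-28656831348, 1003531), Mul(Rational(-1, 20070620), I, Pow(55, Rational(1, 2)))) ≈ Add(-28556., Mul(-3.6951e-7, I))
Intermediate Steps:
Function('F')(d) = Mul(-4, Pow(d, Rational(1, 2)))
Add(-28556, Mul(-1, Pow(Add(Mul(Mul(-32, -35), 8), Function('F')(-55)), -1))) = Add(-28556, Mul(-1, Pow(Add(Mul(Mul(-32, -35), 8), Mul(-4, Pow(-55, Rational(1, 2)))), -1))) = Add(-28556, Mul(-1, Pow(Add(Mul(1120, 8), Mul(-4, Mul(I, Pow(55, Rational(1, 2))))), -1))) = Add(-28556, Mul(-1, Pow(Add(8960, Mul(-4, I, Pow(55, Rational(1, 2)))), -1)))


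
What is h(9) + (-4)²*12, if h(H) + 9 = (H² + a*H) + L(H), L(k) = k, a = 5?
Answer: 318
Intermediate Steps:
h(H) = -9 + H² + 6*H (h(H) = -9 + ((H² + 5*H) + H) = -9 + (H² + 6*H) = -9 + H² + 6*H)
h(9) + (-4)²*12 = (-9 + 9² + 6*9) + (-4)²*12 = (-9 + 81 + 54) + 16*12 = 126 + 192 = 318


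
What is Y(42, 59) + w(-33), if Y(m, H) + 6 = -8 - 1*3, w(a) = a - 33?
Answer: -83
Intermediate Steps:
w(a) = -33 + a
Y(m, H) = -17 (Y(m, H) = -6 + (-8 - 1*3) = -6 + (-8 - 3) = -6 - 11 = -17)
Y(42, 59) + w(-33) = -17 + (-33 - 33) = -17 - 66 = -83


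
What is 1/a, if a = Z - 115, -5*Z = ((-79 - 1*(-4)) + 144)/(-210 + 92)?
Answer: -590/67781 ≈ -0.0087045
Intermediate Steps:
Z = 69/590 (Z = -((-79 - 1*(-4)) + 144)/(5*(-210 + 92)) = -((-79 + 4) + 144)/(5*(-118)) = -(-75 + 144)*(-1)/(5*118) = -69*(-1)/(5*118) = -1/5*(-69/118) = 69/590 ≈ 0.11695)
a = -67781/590 (a = 69/590 - 115 = -67781/590 ≈ -114.88)
1/a = 1/(-67781/590) = -590/67781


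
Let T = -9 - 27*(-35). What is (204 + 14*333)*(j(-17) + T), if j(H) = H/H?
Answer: 4559442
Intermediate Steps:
j(H) = 1
T = 936 (T = -9 + 945 = 936)
(204 + 14*333)*(j(-17) + T) = (204 + 14*333)*(1 + 936) = (204 + 4662)*937 = 4866*937 = 4559442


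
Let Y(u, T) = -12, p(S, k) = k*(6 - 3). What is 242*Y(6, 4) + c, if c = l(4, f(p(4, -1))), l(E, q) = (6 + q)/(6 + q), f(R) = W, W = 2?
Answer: -2903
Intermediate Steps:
p(S, k) = 3*k (p(S, k) = k*3 = 3*k)
f(R) = 2
l(E, q) = 1
c = 1
242*Y(6, 4) + c = 242*(-12) + 1 = -2904 + 1 = -2903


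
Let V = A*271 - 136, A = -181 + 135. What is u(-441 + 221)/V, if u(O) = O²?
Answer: -24200/6301 ≈ -3.8407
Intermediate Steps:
A = -46
V = -12602 (V = -46*271 - 136 = -12466 - 136 = -12602)
u(-441 + 221)/V = (-441 + 221)²/(-12602) = (-220)²*(-1/12602) = 48400*(-1/12602) = -24200/6301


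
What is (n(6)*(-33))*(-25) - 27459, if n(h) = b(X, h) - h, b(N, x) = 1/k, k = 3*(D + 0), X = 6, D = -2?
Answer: -65093/2 ≈ -32547.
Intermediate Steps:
k = -6 (k = 3*(-2 + 0) = 3*(-2) = -6)
b(N, x) = -1/6 (b(N, x) = 1/(-6) = -1/6)
n(h) = -1/6 - h
(n(6)*(-33))*(-25) - 27459 = ((-1/6 - 1*6)*(-33))*(-25) - 27459 = ((-1/6 - 6)*(-33))*(-25) - 27459 = -37/6*(-33)*(-25) - 27459 = (407/2)*(-25) - 27459 = -10175/2 - 27459 = -65093/2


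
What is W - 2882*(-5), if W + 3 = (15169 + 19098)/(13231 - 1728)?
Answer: 165757988/11503 ≈ 14410.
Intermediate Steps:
W = -242/11503 (W = -3 + (15169 + 19098)/(13231 - 1728) = -3 + 34267/11503 = -242/11503 ≈ -0.021038)
W - 2882*(-5) = -242/11503 - 2882*(-5) = -242/11503 - 1*(-14410) = -242/11503 + 14410 = 165757988/11503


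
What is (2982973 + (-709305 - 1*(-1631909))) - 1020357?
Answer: 2885220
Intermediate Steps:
(2982973 + (-709305 - 1*(-1631909))) - 1020357 = (2982973 + (-709305 + 1631909)) - 1020357 = (2982973 + 922604) - 1020357 = 3905577 - 1020357 = 2885220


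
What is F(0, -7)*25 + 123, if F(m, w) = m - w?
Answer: 298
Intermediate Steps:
F(0, -7)*25 + 123 = (0 - 1*(-7))*25 + 123 = (0 + 7)*25 + 123 = 7*25 + 123 = 175 + 123 = 298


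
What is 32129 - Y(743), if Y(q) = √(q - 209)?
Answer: 32129 - √534 ≈ 32106.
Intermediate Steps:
Y(q) = √(-209 + q)
32129 - Y(743) = 32129 - √(-209 + 743) = 32129 - √534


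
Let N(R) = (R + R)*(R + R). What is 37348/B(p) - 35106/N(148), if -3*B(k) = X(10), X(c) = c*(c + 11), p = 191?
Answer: -818684947/1533280 ≈ -533.94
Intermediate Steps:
N(R) = 4*R² (N(R) = (2*R)*(2*R) = 4*R²)
X(c) = c*(11 + c)
B(k) = -70 (B(k) = -10*(11 + 10)/3 = -10*21/3 = -⅓*210 = -70)
37348/B(p) - 35106/N(148) = 37348/(-70) - 35106/(4*148²) = 37348*(-1/70) - 35106/(4*21904) = -18674/35 - 35106/87616 = -18674/35 - 35106*1/87616 = -18674/35 - 17553/43808 = -818684947/1533280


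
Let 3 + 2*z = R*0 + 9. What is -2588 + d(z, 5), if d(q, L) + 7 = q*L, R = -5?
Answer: -2580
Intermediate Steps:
z = 3 (z = -3/2 + (-5*0 + 9)/2 = -3/2 + (0 + 9)/2 = -3/2 + (½)*9 = -3/2 + 9/2 = 3)
d(q, L) = -7 + L*q (d(q, L) = -7 + q*L = -7 + L*q)
-2588 + d(z, 5) = -2588 + (-7 + 5*3) = -2588 + (-7 + 15) = -2588 + 8 = -2580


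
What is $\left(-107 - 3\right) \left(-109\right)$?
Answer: $11990$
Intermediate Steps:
$\left(-107 - 3\right) \left(-109\right) = \left(-110\right) \left(-109\right) = 11990$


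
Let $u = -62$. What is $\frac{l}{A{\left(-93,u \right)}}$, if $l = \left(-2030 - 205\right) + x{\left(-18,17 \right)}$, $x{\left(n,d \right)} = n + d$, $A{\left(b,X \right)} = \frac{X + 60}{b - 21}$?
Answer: $-127452$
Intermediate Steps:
$A{\left(b,X \right)} = \frac{60 + X}{-21 + b}$
$x{\left(n,d \right)} = d + n$
$l = -2236$ ($l = \left(-2030 - 205\right) + \left(17 - 18\right) = -2235 - 1 = -2236$)
$\frac{l}{A{\left(-93,u \right)}} = - \frac{2236}{\frac{1}{-21 - 93} \left(60 - 62\right)} = - \frac{2236}{\frac{1}{-114} \left(-2\right)} = - \frac{2236}{\left(- \frac{1}{114}\right) \left(-2\right)} = - 2236 \frac{1}{\frac{1}{57}} = \left(-2236\right) 57 = -127452$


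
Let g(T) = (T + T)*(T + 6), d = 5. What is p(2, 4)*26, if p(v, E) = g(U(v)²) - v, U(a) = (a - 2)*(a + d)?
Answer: -52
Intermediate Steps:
U(a) = (-2 + a)*(5 + a) (U(a) = (a - 2)*(a + 5) = (-2 + a)*(5 + a))
g(T) = 2*T*(6 + T) (g(T) = (2*T)*(6 + T) = 2*T*(6 + T))
p(v, E) = -v + 2*(-10 + v² + 3*v)²*(6 + (-10 + v² + 3*v)²) (p(v, E) = 2*(-10 + v² + 3*v)²*(6 + (-10 + v² + 3*v)²) - v = -v + 2*(-10 + v² + 3*v)²*(6 + (-10 + v² + 3*v)²))
p(2, 4)*26 = (-1*2 + 2*(-10 + 2² + 3*2)²*(6 + (-10 + 2² + 3*2)²))*26 = (-2 + 2*(-10 + 4 + 6)²*(6 + (-10 + 4 + 6)²))*26 = (-2 + 2*0²*(6 + 0²))*26 = (-2 + 2*0*(6 + 0))*26 = (-2 + 2*0*6)*26 = (-2 + 0)*26 = -2*26 = -52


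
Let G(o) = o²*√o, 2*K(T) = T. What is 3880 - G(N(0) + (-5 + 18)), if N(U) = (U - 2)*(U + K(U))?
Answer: 3880 - 169*√13 ≈ 3270.7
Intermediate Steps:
K(T) = T/2
N(U) = 3*U*(-2 + U)/2 (N(U) = (U - 2)*(U + U/2) = (-2 + U)*(3*U/2) = 3*U*(-2 + U)/2)
G(o) = o^(5/2)
3880 - G(N(0) + (-5 + 18)) = 3880 - ((3/2)*0*(-2 + 0) + (-5 + 18))^(5/2) = 3880 - ((3/2)*0*(-2) + 13)^(5/2) = 3880 - (0 + 13)^(5/2) = 3880 - 13^(5/2) = 3880 - 169*√13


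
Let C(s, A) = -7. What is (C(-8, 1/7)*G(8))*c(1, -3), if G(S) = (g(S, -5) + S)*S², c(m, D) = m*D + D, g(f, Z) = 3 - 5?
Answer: 16128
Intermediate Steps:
g(f, Z) = -2
c(m, D) = D + D*m (c(m, D) = D*m + D = D + D*m)
G(S) = S²*(-2 + S) (G(S) = (-2 + S)*S² = S²*(-2 + S))
(C(-8, 1/7)*G(8))*c(1, -3) = (-7*8²*(-2 + 8))*(-3*(1 + 1)) = (-448*6)*(-3*2) = -7*384*(-6) = -2688*(-6) = 16128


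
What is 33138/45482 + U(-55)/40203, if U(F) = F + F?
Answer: 663621997/914256423 ≈ 0.72586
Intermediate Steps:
U(F) = 2*F
33138/45482 + U(-55)/40203 = 33138/45482 + (2*(-55))/40203 = 33138*(1/45482) - 110*1/40203 = 16569/22741 - 110/40203 = 663621997/914256423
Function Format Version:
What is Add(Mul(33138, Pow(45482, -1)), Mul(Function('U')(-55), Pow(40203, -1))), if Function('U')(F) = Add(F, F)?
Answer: Rational(663621997, 914256423) ≈ 0.72586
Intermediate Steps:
Function('U')(F) = Mul(2, F)
Add(Mul(33138, Pow(45482, -1)), Mul(Function('U')(-55), Pow(40203, -1))) = Add(Mul(33138, Pow(45482, -1)), Mul(Mul(2, -55), Pow(40203, -1))) = Add(Mul(33138, Rational(1, 45482)), Mul(-110, Rational(1, 40203))) = Add(Rational(16569, 22741), Rational(-110, 40203)) = Rational(663621997, 914256423)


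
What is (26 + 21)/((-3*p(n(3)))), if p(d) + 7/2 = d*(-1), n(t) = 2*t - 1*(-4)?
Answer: 94/81 ≈ 1.1605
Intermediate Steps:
n(t) = 4 + 2*t (n(t) = 2*t + 4 = 4 + 2*t)
p(d) = -7/2 - d (p(d) = -7/2 + d*(-1) = -7/2 - d)
(26 + 21)/((-3*p(n(3)))) = (26 + 21)/((-3*(-7/2 - (4 + 2*3)))) = 47/(-3*(-7/2 - (4 + 6))) = 47/(-3*(-7/2 - 1*10)) = 47/(-3*(-7/2 - 10)) = 47/(-3*(-27/2)) = 47/(81/2) = (2/81)*47 = 94/81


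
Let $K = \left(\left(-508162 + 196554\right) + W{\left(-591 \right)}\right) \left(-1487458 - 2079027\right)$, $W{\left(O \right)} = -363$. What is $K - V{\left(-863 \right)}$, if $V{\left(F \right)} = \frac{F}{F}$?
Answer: $1112639891934$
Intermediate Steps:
$V{\left(F \right)} = 1$
$K = 1112639891935$ ($K = \left(\left(-508162 + 196554\right) - 363\right) \left(-1487458 - 2079027\right) = \left(-311608 - 363\right) \left(-3566485\right) = \left(-311971\right) \left(-3566485\right) = 1112639891935$)
$K - V{\left(-863 \right)} = 1112639891935 - 1 = 1112639891934$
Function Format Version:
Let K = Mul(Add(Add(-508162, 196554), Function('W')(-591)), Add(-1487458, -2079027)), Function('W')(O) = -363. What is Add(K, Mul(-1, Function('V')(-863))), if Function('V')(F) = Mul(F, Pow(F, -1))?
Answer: 1112639891934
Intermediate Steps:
Function('V')(F) = 1
K = 1112639891935 (K = Mul(Add(Add(-508162, 196554), -363), Add(-1487458, -2079027)) = Mul(Add(-311608, -363), -3566485) = Mul(-311971, -3566485) = 1112639891935)
Add(K, Mul(-1, Function('V')(-863))) = Add(1112639891935, Mul(-1, 1)) = Add(1112639891935, -1) = 1112639891934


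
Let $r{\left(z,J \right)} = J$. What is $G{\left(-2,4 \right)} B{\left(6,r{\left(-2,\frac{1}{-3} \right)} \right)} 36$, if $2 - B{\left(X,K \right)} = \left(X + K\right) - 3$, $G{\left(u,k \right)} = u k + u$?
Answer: $240$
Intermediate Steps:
$G{\left(u,k \right)} = u + k u$ ($G{\left(u,k \right)} = k u + u = u + k u$)
$B{\left(X,K \right)} = 5 - K - X$ ($B{\left(X,K \right)} = 2 - \left(\left(X + K\right) - 3\right) = 2 - \left(\left(K + X\right) - 3\right) = 2 - \left(-3 + K + X\right) = 5 - K - X$)
$G{\left(-2,4 \right)} B{\left(6,r{\left(-2,\frac{1}{-3} \right)} \right)} 36 = - 2 \left(1 + 4\right) \left(5 - \frac{1}{-3} - 6\right) 36 = \left(-2\right) 5 \left(5 - - \frac{1}{3} - 6\right) 36 = - 10 \left(5 + \frac{1}{3} - 6\right) 36 = \left(-10\right) \left(- \frac{2}{3}\right) 36 = \frac{20}{3} \cdot 36 = 240$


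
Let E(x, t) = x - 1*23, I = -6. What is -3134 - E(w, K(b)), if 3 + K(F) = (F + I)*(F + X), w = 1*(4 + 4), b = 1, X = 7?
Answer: -3119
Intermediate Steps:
w = 8 (w = 1*8 = 8)
K(F) = -3 + (-6 + F)*(7 + F) (K(F) = -3 + (F - 6)*(F + 7) = -3 + (-6 + F)*(7 + F))
E(x, t) = -23 + x (E(x, t) = x - 23 = -23 + x)
-3134 - E(w, K(b)) = -3134 - (-23 + 8) = -3134 - 1*(-15) = -3134 + 15 = -3119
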